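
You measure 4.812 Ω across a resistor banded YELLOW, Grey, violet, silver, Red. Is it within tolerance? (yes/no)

yes

Yellow → 4 (first significant figure)
Grey → 8 (second significant figure)
Violet → 7 (third significant figure)
Silver → ×0.01 multiplier
Red → ±2% tolerance
487 × 0.01 = 4.87 Ω
Allowed range: 4.7726 Ω to 4.9674 Ω.
4.812 Ω lies inside that range.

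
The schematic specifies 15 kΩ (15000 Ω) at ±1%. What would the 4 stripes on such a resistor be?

15000 Ω = 15 × 10^3.
1 → brown
5 → green
Multiplier 10^3 → orange.
±1% tolerance → brown.

brown, green, orange, brown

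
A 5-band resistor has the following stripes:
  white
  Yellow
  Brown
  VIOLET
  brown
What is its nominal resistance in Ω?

9410000000 Ω

White → 9 (first significant figure)
Yellow → 4 (second significant figure)
Brown → 1 (third significant figure)
Violet → ×10^7 multiplier
941 × 10000000 = 9410000000 Ω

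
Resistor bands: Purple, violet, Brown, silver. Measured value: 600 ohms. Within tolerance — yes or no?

no

Violet → 7 (first significant figure)
Violet → 7 (second significant figure)
Brown → ×10 multiplier
Silver → ±10% tolerance
77 × 10 = 770 Ω
Allowed range: 693 Ω to 847 Ω.
600 ohms lies outside that range.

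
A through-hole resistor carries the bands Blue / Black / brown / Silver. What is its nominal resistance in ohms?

Blue → 6 (first significant figure)
Black → 0 (second significant figure)
Brown → ×10 multiplier
60 × 10 = 600 Ω

600 Ω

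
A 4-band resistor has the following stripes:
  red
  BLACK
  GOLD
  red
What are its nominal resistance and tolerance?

2 Ω ±2%

Red → 2 (first significant figure)
Black → 0 (second significant figure)
Gold → ×0.1 multiplier
Red → ±2% tolerance
20 × 0.1 = 2 Ω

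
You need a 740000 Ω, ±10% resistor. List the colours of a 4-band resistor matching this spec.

740000 Ω = 74 × 10^4.
7 → violet
4 → yellow
Multiplier 10^4 → yellow.
±10% tolerance → silver.

violet, yellow, yellow, silver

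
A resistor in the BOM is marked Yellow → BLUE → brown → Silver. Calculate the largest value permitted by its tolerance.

506 Ω

Yellow → 4 (first significant figure)
Blue → 6 (second significant figure)
Brown → ×10 multiplier
Silver → ±10% tolerance
46 × 10 = 460 Ω
Largest = 460 × (1 + 10/100) = 506 Ω.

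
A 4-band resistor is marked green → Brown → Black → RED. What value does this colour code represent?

Green → 5 (first significant figure)
Brown → 1 (second significant figure)
Black → ×1 multiplier
51 × 1 = 51 Ω

51 Ω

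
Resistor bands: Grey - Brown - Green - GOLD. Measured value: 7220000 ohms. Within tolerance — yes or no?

no

Grey → 8 (first significant figure)
Brown → 1 (second significant figure)
Green → ×10^5 multiplier
Gold → ±5% tolerance
81 × 100000 = 8100000 Ω
Allowed range: 7695000 Ω to 8505000 Ω.
7220000 ohms lies outside that range.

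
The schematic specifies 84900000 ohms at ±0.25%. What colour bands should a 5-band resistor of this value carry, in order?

grey, yellow, white, green, blue

84900000 Ω = 849 × 10^5.
8 → grey
4 → yellow
9 → white
Multiplier 10^5 → green.
±0.25% tolerance → blue.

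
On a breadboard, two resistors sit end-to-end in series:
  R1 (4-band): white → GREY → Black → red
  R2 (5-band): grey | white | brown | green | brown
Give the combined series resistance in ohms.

89100098 Ω

R1: white, grey → 98; black ×1 → 98 Ω.
R2: grey, white, brown → 891; green ×10^5 → 89100000 Ω.
Series: 98 + 89100000 = 89100098 Ω.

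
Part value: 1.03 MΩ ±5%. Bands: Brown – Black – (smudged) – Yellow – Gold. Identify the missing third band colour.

1030000 Ω = 103 × 10^4.
The third band gives digit 3 of the significand, and 3 is orange.

orange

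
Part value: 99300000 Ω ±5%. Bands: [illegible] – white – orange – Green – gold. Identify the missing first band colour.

99300000 Ω = 993 × 10^5.
The first band gives digit 9 of the significand, and 9 is white.

white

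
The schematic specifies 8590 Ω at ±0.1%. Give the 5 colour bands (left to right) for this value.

grey, green, white, brown, violet

8590 Ω = 859 × 10^1.
8 → grey
5 → green
9 → white
Multiplier 10^1 → brown.
±0.1% tolerance → violet.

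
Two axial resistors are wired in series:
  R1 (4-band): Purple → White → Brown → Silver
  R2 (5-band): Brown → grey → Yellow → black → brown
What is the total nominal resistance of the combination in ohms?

R1: violet, white → 79; brown ×10 → 790 Ω.
R2: brown, grey, yellow → 184; black ×1 → 184 Ω.
Series: 790 + 184 = 974 Ω.

974 Ω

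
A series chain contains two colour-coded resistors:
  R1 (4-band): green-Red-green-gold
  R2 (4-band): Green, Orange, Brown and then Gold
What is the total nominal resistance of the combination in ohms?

5200530 Ω

R1: green, red → 52; green ×10^5 → 5200000 Ω.
R2: green, orange → 53; brown ×10 → 530 Ω.
Series: 5200000 + 530 = 5200530 Ω.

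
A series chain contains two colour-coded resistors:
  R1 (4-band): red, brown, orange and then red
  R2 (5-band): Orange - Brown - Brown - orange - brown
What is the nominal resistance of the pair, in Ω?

332000 Ω

R1: red, brown → 21; orange ×10^3 → 21000 Ω.
R2: orange, brown, brown → 311; orange ×10^3 → 311000 Ω.
Series: 21000 + 311000 = 332000 Ω.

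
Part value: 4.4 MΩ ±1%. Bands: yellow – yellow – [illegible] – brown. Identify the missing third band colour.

green

4400000 Ω = 44 × 10^5.
The third band is the multiplier, 10^5, which is green.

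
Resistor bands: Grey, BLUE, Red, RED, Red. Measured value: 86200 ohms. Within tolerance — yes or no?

yes

Grey → 8 (first significant figure)
Blue → 6 (second significant figure)
Red → 2 (third significant figure)
Red → ×10^2 multiplier
Red → ±2% tolerance
862 × 100 = 86200 Ω
Allowed range: 84476 Ω to 87924 Ω.
86200 ohms lies inside that range.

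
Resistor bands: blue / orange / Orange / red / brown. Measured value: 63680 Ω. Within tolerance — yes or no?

yes

Blue → 6 (first significant figure)
Orange → 3 (second significant figure)
Orange → 3 (third significant figure)
Red → ×10^2 multiplier
Brown → ±1% tolerance
633 × 100 = 63300 Ω
Allowed range: 62667 Ω to 63933 Ω.
63680 Ω lies inside that range.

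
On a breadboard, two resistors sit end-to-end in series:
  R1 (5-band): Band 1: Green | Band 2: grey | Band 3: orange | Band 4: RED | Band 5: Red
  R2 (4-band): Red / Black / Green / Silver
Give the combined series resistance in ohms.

2058300 Ω

R1: green, grey, orange → 583; red ×10^2 → 58300 Ω.
R2: red, black → 20; green ×10^5 → 2000000 Ω.
Series: 58300 + 2000000 = 2058300 Ω.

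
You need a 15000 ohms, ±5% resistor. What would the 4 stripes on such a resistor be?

15000 Ω = 15 × 10^3.
1 → brown
5 → green
Multiplier 10^3 → orange.
±5% tolerance → gold.

brown, green, orange, gold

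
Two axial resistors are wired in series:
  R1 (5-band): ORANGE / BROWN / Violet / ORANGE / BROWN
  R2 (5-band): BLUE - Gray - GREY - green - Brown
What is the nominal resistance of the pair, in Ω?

69117000 Ω

R1: orange, brown, violet → 317; orange ×10^3 → 317000 Ω.
R2: blue, grey, grey → 688; green ×10^5 → 68800000 Ω.
Series: 317000 + 68800000 = 69117000 Ω.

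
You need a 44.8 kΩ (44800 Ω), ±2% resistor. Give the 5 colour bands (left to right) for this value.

yellow, yellow, grey, red, red

44800 Ω = 448 × 10^2.
4 → yellow
4 → yellow
8 → grey
Multiplier 10^2 → red.
±2% tolerance → red.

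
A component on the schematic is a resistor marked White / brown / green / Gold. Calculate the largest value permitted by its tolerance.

9555000 Ω

White → 9 (first significant figure)
Brown → 1 (second significant figure)
Green → ×10^5 multiplier
Gold → ±5% tolerance
91 × 100000 = 9100000 Ω
Largest = 9100000 × (1 + 5/100) = 9555000 Ω.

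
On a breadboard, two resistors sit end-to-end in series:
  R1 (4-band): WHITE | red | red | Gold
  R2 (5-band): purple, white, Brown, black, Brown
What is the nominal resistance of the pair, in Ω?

9991 Ω

R1: white, red → 92; red ×10^2 → 9200 Ω.
R2: violet, white, brown → 791; black ×1 → 791 Ω.
Series: 9200 + 791 = 9991 Ω.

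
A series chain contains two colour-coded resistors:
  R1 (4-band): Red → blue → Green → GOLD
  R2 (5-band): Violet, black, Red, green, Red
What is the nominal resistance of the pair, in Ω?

R1: red, blue → 26; green ×10^5 → 2600000 Ω.
R2: violet, black, red → 702; green ×10^5 → 70200000 Ω.
Series: 2600000 + 70200000 = 72800000 Ω.

72800000 Ω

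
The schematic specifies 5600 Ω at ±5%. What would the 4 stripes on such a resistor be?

5600 Ω = 56 × 10^2.
5 → green
6 → blue
Multiplier 10^2 → red.
±5% tolerance → gold.

green, blue, red, gold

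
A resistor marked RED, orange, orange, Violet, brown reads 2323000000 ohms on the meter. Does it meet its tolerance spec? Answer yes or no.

Red → 2 (first significant figure)
Orange → 3 (second significant figure)
Orange → 3 (third significant figure)
Violet → ×10^7 multiplier
Brown → ±1% tolerance
233 × 10000000 = 2330000000 Ω
Allowed range: 2306700000 Ω to 2353300000 Ω.
2323000000 ohms lies inside that range.

yes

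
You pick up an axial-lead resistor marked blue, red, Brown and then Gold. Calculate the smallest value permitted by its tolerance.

Blue → 6 (first significant figure)
Red → 2 (second significant figure)
Brown → ×10 multiplier
Gold → ±5% tolerance
62 × 10 = 620 Ω
Smallest = 620 × (1 − 5/100) = 589 Ω.

589 Ω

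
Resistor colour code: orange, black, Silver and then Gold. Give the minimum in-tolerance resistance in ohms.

0.285 Ω

Orange → 3 (first significant figure)
Black → 0 (second significant figure)
Silver → ×0.01 multiplier
Gold → ±5% tolerance
30 × 0.01 = 0.3 Ω
Minimum = 0.3 × (1 − 5/100) = 0.285 Ω.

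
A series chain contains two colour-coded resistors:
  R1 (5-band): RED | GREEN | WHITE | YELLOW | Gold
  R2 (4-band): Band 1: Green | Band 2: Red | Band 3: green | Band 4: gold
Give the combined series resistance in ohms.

R1: red, green, white → 259; yellow ×10^4 → 2590000 Ω.
R2: green, red → 52; green ×10^5 → 5200000 Ω.
Series: 2590000 + 5200000 = 7790000 Ω.

7790000 Ω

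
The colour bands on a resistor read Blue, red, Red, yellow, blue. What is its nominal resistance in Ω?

6220000 Ω

Blue → 6 (first significant figure)
Red → 2 (second significant figure)
Red → 2 (third significant figure)
Yellow → ×10^4 multiplier
622 × 10000 = 6220000 Ω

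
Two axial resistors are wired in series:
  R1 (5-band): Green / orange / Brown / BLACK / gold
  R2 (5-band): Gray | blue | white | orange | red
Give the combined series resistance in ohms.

869531 Ω

R1: green, orange, brown → 531; black ×1 → 531 Ω.
R2: grey, blue, white → 869; orange ×10^3 → 869000 Ω.
Series: 531 + 869000 = 869531 Ω.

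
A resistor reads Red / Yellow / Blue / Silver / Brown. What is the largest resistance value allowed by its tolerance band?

2.4846 Ω

Red → 2 (first significant figure)
Yellow → 4 (second significant figure)
Blue → 6 (third significant figure)
Silver → ×0.01 multiplier
Brown → ±1% tolerance
246 × 0.01 = 2.46 Ω
Largest = 2.46 × (1 + 1/100) = 2.4846 Ω.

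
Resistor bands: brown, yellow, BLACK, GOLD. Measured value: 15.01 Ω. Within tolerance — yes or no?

Brown → 1 (first significant figure)
Yellow → 4 (second significant figure)
Black → ×1 multiplier
Gold → ±5% tolerance
14 × 1 = 14 Ω
Allowed range: 13.3 Ω to 14.7 Ω.
15.01 Ω lies outside that range.

no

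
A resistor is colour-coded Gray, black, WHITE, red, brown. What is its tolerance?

The last band, brown, is the tolerance band.
Brown corresponds to ±1%.

±1%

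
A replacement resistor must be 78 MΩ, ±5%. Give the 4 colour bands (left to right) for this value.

78000000 Ω = 78 × 10^6.
7 → violet
8 → grey
Multiplier 10^6 → blue.
±5% tolerance → gold.

violet, grey, blue, gold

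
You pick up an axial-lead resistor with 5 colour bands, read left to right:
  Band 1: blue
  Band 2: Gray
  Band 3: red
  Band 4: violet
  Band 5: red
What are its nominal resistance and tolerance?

Blue → 6 (first significant figure)
Grey → 8 (second significant figure)
Red → 2 (third significant figure)
Violet → ×10^7 multiplier
Red → ±2% tolerance
682 × 10000000 = 6820000000 Ω

6820000000 Ω ±2%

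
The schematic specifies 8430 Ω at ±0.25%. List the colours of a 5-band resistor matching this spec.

grey, yellow, orange, brown, blue

8430 Ω = 843 × 10^1.
8 → grey
4 → yellow
3 → orange
Multiplier 10^1 → brown.
±0.25% tolerance → blue.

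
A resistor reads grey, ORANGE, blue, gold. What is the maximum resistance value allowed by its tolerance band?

87150000 Ω

Grey → 8 (first significant figure)
Orange → 3 (second significant figure)
Blue → ×10^6 multiplier
Gold → ±5% tolerance
83 × 1000000 = 83000000 Ω
Maximum = 83000000 × (1 + 5/100) = 87150000 Ω.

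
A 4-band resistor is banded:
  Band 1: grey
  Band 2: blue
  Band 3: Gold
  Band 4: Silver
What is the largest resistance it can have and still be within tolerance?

Grey → 8 (first significant figure)
Blue → 6 (second significant figure)
Gold → ×0.1 multiplier
Silver → ±10% tolerance
86 × 0.1 = 8.6 Ω
Largest = 8.6 × (1 + 10/100) = 9.46 Ω.

9.46 Ω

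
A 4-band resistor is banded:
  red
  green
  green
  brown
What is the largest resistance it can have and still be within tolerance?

2525000 Ω

Red → 2 (first significant figure)
Green → 5 (second significant figure)
Green → ×10^5 multiplier
Brown → ±1% tolerance
25 × 100000 = 2500000 Ω
Largest = 2500000 × (1 + 1/100) = 2525000 Ω.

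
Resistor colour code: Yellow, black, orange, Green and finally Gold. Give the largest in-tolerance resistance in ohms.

42315000 Ω

Yellow → 4 (first significant figure)
Black → 0 (second significant figure)
Orange → 3 (third significant figure)
Green → ×10^5 multiplier
Gold → ±5% tolerance
403 × 100000 = 40300000 Ω
Largest = 40300000 × (1 + 5/100) = 42315000 Ω.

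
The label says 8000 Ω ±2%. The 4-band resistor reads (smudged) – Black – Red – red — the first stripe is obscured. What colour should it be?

grey

8000 Ω = 80 × 10^2.
The first band gives digit 8 of the significand, and 8 is grey.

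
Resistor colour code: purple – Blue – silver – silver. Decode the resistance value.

Violet → 7 (first significant figure)
Blue → 6 (second significant figure)
Silver → ×0.01 multiplier
76 × 0.01 = 0.76 Ω

0.76 Ω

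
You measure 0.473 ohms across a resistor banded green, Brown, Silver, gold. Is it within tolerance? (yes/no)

no

Green → 5 (first significant figure)
Brown → 1 (second significant figure)
Silver → ×0.01 multiplier
Gold → ±5% tolerance
51 × 0.01 = 0.51 Ω
Allowed range: 0.4845 Ω to 0.5355 Ω.
0.473 ohms lies outside that range.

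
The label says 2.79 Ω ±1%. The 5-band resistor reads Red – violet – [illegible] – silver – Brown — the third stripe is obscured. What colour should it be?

white

2.79 Ω = 279 × 10^-2.
The third band gives digit 9 of the significand, and 9 is white.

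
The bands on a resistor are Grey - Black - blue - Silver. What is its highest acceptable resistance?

88000000 Ω

Grey → 8 (first significant figure)
Black → 0 (second significant figure)
Blue → ×10^6 multiplier
Silver → ±10% tolerance
80 × 1000000 = 80000000 Ω
Highest = 80000000 × (1 + 10/100) = 88000000 Ω.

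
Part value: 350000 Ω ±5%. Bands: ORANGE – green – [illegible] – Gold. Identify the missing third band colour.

yellow

350000 Ω = 35 × 10^4.
The third band is the multiplier, 10^4, which is yellow.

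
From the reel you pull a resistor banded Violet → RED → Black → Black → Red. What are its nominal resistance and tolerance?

720 Ω ±2%

Violet → 7 (first significant figure)
Red → 2 (second significant figure)
Black → 0 (third significant figure)
Black → ×1 multiplier
Red → ±2% tolerance
720 × 1 = 720 Ω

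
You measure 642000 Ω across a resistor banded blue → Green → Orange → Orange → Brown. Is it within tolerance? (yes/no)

Blue → 6 (first significant figure)
Green → 5 (second significant figure)
Orange → 3 (third significant figure)
Orange → ×10^3 multiplier
Brown → ±1% tolerance
653 × 1000 = 653000 Ω
Allowed range: 646470 Ω to 659530 Ω.
642000 Ω lies outside that range.

no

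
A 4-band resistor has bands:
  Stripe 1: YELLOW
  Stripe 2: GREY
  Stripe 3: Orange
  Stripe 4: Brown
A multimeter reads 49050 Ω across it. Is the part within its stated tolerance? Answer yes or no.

no

Yellow → 4 (first significant figure)
Grey → 8 (second significant figure)
Orange → ×10^3 multiplier
Brown → ±1% tolerance
48 × 1000 = 48000 Ω
Allowed range: 47520 Ω to 48480 Ω.
49050 Ω lies outside that range.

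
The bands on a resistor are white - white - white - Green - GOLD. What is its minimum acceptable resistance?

94905000 Ω

White → 9 (first significant figure)
White → 9 (second significant figure)
White → 9 (third significant figure)
Green → ×10^5 multiplier
Gold → ±5% tolerance
999 × 100000 = 99900000 Ω
Minimum = 99900000 × (1 − 5/100) = 94905000 Ω.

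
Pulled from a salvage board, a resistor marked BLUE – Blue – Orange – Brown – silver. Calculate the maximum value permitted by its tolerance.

Blue → 6 (first significant figure)
Blue → 6 (second significant figure)
Orange → 3 (third significant figure)
Brown → ×10 multiplier
Silver → ±10% tolerance
663 × 10 = 6630 Ω
Maximum = 6630 × (1 + 10/100) = 7293 Ω.

7293 Ω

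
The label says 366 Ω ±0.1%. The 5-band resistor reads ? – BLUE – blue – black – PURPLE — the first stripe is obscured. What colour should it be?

366 Ω = 366 × 10^0.
The first band gives digit 3 of the significand, and 3 is orange.

orange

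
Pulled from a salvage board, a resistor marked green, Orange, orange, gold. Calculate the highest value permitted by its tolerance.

55650 Ω

Green → 5 (first significant figure)
Orange → 3 (second significant figure)
Orange → ×10^3 multiplier
Gold → ±5% tolerance
53 × 1000 = 53000 Ω
Highest = 53000 × (1 + 5/100) = 55650 Ω.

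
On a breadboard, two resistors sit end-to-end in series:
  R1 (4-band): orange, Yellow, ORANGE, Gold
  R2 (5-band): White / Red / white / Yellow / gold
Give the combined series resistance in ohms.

R1: orange, yellow → 34; orange ×10^3 → 34000 Ω.
R2: white, red, white → 929; yellow ×10^4 → 9290000 Ω.
Series: 34000 + 9290000 = 9324000 Ω.

9324000 Ω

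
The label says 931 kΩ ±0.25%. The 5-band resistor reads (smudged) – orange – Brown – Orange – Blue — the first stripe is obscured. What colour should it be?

white

931000 Ω = 931 × 10^3.
The first band gives digit 9 of the significand, and 9 is white.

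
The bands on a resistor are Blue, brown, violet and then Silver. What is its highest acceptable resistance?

671000000 Ω

Blue → 6 (first significant figure)
Brown → 1 (second significant figure)
Violet → ×10^7 multiplier
Silver → ±10% tolerance
61 × 10000000 = 610000000 Ω
Highest = 610000000 × (1 + 10/100) = 671000000 Ω.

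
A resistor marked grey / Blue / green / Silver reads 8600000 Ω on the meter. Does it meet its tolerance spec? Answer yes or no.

Grey → 8 (first significant figure)
Blue → 6 (second significant figure)
Green → ×10^5 multiplier
Silver → ±10% tolerance
86 × 100000 = 8600000 Ω
Allowed range: 7740000 Ω to 9460000 Ω.
8600000 Ω lies inside that range.

yes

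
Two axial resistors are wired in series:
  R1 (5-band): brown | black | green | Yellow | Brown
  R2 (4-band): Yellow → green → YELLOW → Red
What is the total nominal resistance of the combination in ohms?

1500000 Ω

R1: brown, black, green → 105; yellow ×10^4 → 1050000 Ω.
R2: yellow, green → 45; yellow ×10^4 → 450000 Ω.
Series: 1050000 + 450000 = 1500000 Ω.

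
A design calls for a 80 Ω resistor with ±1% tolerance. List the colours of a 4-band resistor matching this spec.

80 Ω = 80 × 10^0.
8 → grey
0 → black
Multiplier 10^0 → black.
±1% tolerance → brown.

grey, black, black, brown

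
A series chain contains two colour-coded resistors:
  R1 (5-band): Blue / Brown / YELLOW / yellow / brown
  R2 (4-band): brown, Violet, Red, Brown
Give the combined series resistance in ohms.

6141700 Ω

R1: blue, brown, yellow → 614; yellow ×10^4 → 6140000 Ω.
R2: brown, violet → 17; red ×10^2 → 1700 Ω.
Series: 6140000 + 1700 = 6141700 Ω.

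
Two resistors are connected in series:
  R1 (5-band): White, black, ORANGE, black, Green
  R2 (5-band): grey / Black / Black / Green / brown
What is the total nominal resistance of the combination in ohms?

80000903 Ω

R1: white, black, orange → 903; black ×1 → 903 Ω.
R2: grey, black, black → 800; green ×10^5 → 80000000 Ω.
Series: 903 + 80000000 = 80000903 Ω.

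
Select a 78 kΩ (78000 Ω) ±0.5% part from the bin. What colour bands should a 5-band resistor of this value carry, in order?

78000 Ω = 780 × 10^2.
7 → violet
8 → grey
0 → black
Multiplier 10^2 → red.
±0.5% tolerance → green.

violet, grey, black, red, green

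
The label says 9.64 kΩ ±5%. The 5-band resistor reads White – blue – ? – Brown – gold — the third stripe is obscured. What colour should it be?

yellow

9640 Ω = 964 × 10^1.
The third band gives digit 4 of the significand, and 4 is yellow.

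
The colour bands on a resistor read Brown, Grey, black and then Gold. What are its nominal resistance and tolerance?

18 Ω ±5%

Brown → 1 (first significant figure)
Grey → 8 (second significant figure)
Black → ×1 multiplier
Gold → ±5% tolerance
18 × 1 = 18 Ω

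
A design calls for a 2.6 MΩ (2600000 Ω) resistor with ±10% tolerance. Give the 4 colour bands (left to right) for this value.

2600000 Ω = 26 × 10^5.
2 → red
6 → blue
Multiplier 10^5 → green.
±10% tolerance → silver.

red, blue, green, silver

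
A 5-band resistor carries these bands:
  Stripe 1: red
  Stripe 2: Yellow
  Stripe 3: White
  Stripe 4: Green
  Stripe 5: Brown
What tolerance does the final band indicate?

±1%

The last band, brown, is the tolerance band.
Brown corresponds to ±1%.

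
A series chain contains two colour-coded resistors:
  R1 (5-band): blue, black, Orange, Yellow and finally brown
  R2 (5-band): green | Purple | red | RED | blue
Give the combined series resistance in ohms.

R1: blue, black, orange → 603; yellow ×10^4 → 6030000 Ω.
R2: green, violet, red → 572; red ×10^2 → 57200 Ω.
Series: 6030000 + 57200 = 6087200 Ω.

6087200 Ω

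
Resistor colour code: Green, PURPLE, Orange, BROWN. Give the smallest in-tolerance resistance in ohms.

Green → 5 (first significant figure)
Violet → 7 (second significant figure)
Orange → ×10^3 multiplier
Brown → ±1% tolerance
57 × 1000 = 57000 Ω
Smallest = 57000 × (1 − 1/100) = 56430 Ω.

56430 Ω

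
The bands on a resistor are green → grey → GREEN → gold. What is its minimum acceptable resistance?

Green → 5 (first significant figure)
Grey → 8 (second significant figure)
Green → ×10^5 multiplier
Gold → ±5% tolerance
58 × 100000 = 5800000 Ω
Minimum = 5800000 × (1 − 5/100) = 5510000 Ω.

5510000 Ω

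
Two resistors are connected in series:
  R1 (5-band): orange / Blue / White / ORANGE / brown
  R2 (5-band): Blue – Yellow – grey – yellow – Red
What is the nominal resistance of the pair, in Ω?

6849000 Ω

R1: orange, blue, white → 369; orange ×10^3 → 369000 Ω.
R2: blue, yellow, grey → 648; yellow ×10^4 → 6480000 Ω.
Series: 369000 + 6480000 = 6849000 Ω.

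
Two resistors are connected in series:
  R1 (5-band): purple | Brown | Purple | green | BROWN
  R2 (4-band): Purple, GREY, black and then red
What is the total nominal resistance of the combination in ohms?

R1: violet, brown, violet → 717; green ×10^5 → 71700000 Ω.
R2: violet, grey → 78; black ×1 → 78 Ω.
Series: 71700000 + 78 = 71700078 Ω.

71700078 Ω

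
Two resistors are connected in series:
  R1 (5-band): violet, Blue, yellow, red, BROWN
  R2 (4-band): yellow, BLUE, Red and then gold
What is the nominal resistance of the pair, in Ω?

81000 Ω

R1: violet, blue, yellow → 764; red ×10^2 → 76400 Ω.
R2: yellow, blue → 46; red ×10^2 → 4600 Ω.
Series: 76400 + 4600 = 81000 Ω.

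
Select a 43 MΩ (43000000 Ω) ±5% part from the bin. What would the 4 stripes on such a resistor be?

yellow, orange, blue, gold

43000000 Ω = 43 × 10^6.
4 → yellow
3 → orange
Multiplier 10^6 → blue.
±5% tolerance → gold.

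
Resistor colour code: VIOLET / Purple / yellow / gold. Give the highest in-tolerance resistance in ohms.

Violet → 7 (first significant figure)
Violet → 7 (second significant figure)
Yellow → ×10^4 multiplier
Gold → ±5% tolerance
77 × 10000 = 770000 Ω
Highest = 770000 × (1 + 5/100) = 808500 Ω.

808500 Ω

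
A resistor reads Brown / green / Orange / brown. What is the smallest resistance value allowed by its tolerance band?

14850 Ω

Brown → 1 (first significant figure)
Green → 5 (second significant figure)
Orange → ×10^3 multiplier
Brown → ±1% tolerance
15 × 1000 = 15000 Ω
Smallest = 15000 × (1 − 1/100) = 14850 Ω.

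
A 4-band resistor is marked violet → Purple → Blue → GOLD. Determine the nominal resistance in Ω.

Violet → 7 (first significant figure)
Violet → 7 (second significant figure)
Blue → ×10^6 multiplier
77 × 1000000 = 77000000 Ω

77000000 Ω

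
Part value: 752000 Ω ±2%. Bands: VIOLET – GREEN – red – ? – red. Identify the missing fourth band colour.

752000 Ω = 752 × 10^3.
The fourth band is the multiplier, 10^3, which is orange.

orange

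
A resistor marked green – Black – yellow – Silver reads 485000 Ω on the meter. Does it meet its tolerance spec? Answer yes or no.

Green → 5 (first significant figure)
Black → 0 (second significant figure)
Yellow → ×10^4 multiplier
Silver → ±10% tolerance
50 × 10000 = 500000 Ω
Allowed range: 450000 Ω to 550000 Ω.
485000 Ω lies inside that range.

yes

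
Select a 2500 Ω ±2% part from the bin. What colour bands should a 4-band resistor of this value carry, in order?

red, green, red, red

2500 Ω = 25 × 10^2.
2 → red
5 → green
Multiplier 10^2 → red.
±2% tolerance → red.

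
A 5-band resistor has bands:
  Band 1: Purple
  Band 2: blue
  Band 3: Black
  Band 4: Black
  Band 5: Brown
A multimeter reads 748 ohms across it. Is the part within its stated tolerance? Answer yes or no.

no

Violet → 7 (first significant figure)
Blue → 6 (second significant figure)
Black → 0 (third significant figure)
Black → ×1 multiplier
Brown → ±1% tolerance
760 × 1 = 760 Ω
Allowed range: 752.4 Ω to 767.6 Ω.
748 ohms lies outside that range.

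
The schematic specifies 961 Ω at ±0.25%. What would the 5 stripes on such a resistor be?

white, blue, brown, black, blue

961 Ω = 961 × 10^0.
9 → white
6 → blue
1 → brown
Multiplier 10^0 → black.
±0.25% tolerance → blue.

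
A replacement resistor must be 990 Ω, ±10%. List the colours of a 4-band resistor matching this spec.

990 Ω = 99 × 10^1.
9 → white
9 → white
Multiplier 10^1 → brown.
±10% tolerance → silver.

white, white, brown, silver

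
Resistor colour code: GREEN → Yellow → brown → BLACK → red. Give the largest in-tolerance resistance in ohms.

Green → 5 (first significant figure)
Yellow → 4 (second significant figure)
Brown → 1 (third significant figure)
Black → ×1 multiplier
Red → ±2% tolerance
541 × 1 = 541 Ω
Largest = 541 × (1 + 2/100) = 551.82 Ω.

551.82 Ω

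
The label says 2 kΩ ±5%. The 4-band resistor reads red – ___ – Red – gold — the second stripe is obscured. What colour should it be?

black

2000 Ω = 20 × 10^2.
The second band gives digit 0 of the significand, and 0 is black.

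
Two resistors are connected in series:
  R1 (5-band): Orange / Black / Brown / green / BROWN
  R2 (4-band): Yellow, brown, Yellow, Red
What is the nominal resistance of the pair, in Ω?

R1: orange, black, brown → 301; green ×10^5 → 30100000 Ω.
R2: yellow, brown → 41; yellow ×10^4 → 410000 Ω.
Series: 30100000 + 410000 = 30510000 Ω.

30510000 Ω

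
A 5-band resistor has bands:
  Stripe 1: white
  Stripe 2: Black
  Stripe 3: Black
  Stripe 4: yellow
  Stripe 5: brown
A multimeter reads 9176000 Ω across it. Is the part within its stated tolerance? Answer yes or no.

White → 9 (first significant figure)
Black → 0 (second significant figure)
Black → 0 (third significant figure)
Yellow → ×10^4 multiplier
Brown → ±1% tolerance
900 × 10000 = 9000000 Ω
Allowed range: 8910000 Ω to 9090000 Ω.
9176000 Ω lies outside that range.

no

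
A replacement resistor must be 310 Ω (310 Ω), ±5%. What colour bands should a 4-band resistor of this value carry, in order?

310 Ω = 31 × 10^1.
3 → orange
1 → brown
Multiplier 10^1 → brown.
±5% tolerance → gold.

orange, brown, brown, gold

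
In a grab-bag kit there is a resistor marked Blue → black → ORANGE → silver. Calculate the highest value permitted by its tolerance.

66000 Ω

Blue → 6 (first significant figure)
Black → 0 (second significant figure)
Orange → ×10^3 multiplier
Silver → ±10% tolerance
60 × 1000 = 60000 Ω
Highest = 60000 × (1 + 10/100) = 66000 Ω.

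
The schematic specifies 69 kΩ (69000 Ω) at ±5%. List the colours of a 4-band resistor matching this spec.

69000 Ω = 69 × 10^3.
6 → blue
9 → white
Multiplier 10^3 → orange.
±5% tolerance → gold.

blue, white, orange, gold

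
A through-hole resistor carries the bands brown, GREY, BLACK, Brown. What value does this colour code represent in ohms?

Brown → 1 (first significant figure)
Grey → 8 (second significant figure)
Black → ×1 multiplier
18 × 1 = 18 Ω

18 Ω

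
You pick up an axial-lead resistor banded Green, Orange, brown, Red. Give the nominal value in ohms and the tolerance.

Green → 5 (first significant figure)
Orange → 3 (second significant figure)
Brown → ×10 multiplier
Red → ±2% tolerance
53 × 10 = 530 Ω

530 Ω ±2%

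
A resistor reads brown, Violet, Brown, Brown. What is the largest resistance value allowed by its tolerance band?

171.7 Ω

Brown → 1 (first significant figure)
Violet → 7 (second significant figure)
Brown → ×10 multiplier
Brown → ±1% tolerance
17 × 10 = 170 Ω
Largest = 170 × (1 + 1/100) = 171.7 Ω.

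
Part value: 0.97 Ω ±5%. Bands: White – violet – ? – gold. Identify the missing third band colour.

0.97 Ω = 97 × 10^-2.
The third band is the multiplier, 10^-2, which is silver.

silver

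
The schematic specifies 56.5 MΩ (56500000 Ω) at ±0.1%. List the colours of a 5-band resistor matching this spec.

green, blue, green, green, violet

56500000 Ω = 565 × 10^5.
5 → green
6 → blue
5 → green
Multiplier 10^5 → green.
±0.1% tolerance → violet.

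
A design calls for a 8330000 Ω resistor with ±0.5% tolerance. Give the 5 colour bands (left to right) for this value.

8330000 Ω = 833 × 10^4.
8 → grey
3 → orange
3 → orange
Multiplier 10^4 → yellow.
±0.5% tolerance → green.

grey, orange, orange, yellow, green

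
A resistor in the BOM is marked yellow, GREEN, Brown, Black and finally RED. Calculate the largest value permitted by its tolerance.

460.02 Ω

Yellow → 4 (first significant figure)
Green → 5 (second significant figure)
Brown → 1 (third significant figure)
Black → ×1 multiplier
Red → ±2% tolerance
451 × 1 = 451 Ω
Largest = 451 × (1 + 2/100) = 460.02 Ω.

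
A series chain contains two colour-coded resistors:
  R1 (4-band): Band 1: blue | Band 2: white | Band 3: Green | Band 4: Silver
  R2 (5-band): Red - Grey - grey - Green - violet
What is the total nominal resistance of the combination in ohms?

R1: blue, white → 69; green ×10^5 → 6900000 Ω.
R2: red, grey, grey → 288; green ×10^5 → 28800000 Ω.
Series: 6900000 + 28800000 = 35700000 Ω.

35700000 Ω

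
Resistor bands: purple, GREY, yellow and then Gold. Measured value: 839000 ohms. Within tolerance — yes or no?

Violet → 7 (first significant figure)
Grey → 8 (second significant figure)
Yellow → ×10^4 multiplier
Gold → ±5% tolerance
78 × 10000 = 780000 Ω
Allowed range: 741000 Ω to 819000 Ω.
839000 ohms lies outside that range.

no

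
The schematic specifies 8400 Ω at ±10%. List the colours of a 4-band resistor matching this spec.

grey, yellow, red, silver

8400 Ω = 84 × 10^2.
8 → grey
4 → yellow
Multiplier 10^2 → red.
±10% tolerance → silver.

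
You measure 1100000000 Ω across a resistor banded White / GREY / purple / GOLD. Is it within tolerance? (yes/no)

White → 9 (first significant figure)
Grey → 8 (second significant figure)
Violet → ×10^7 multiplier
Gold → ±5% tolerance
98 × 10000000 = 980000000 Ω
Allowed range: 931000000 Ω to 1029000000 Ω.
1100000000 Ω lies outside that range.

no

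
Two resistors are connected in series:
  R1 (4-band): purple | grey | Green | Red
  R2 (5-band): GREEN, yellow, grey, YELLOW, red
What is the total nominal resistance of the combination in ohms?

R1: violet, grey → 78; green ×10^5 → 7800000 Ω.
R2: green, yellow, grey → 548; yellow ×10^4 → 5480000 Ω.
Series: 7800000 + 5480000 = 13280000 Ω.

13280000 Ω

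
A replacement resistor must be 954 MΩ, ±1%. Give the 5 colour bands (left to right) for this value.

954000000 Ω = 954 × 10^6.
9 → white
5 → green
4 → yellow
Multiplier 10^6 → blue.
±1% tolerance → brown.

white, green, yellow, blue, brown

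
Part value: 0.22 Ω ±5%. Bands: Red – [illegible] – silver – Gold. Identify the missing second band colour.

0.22 Ω = 22 × 10^-2.
The second band gives digit 2 of the significand, and 2 is red.

red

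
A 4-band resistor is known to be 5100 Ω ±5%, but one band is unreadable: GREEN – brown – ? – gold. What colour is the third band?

5100 Ω = 51 × 10^2.
The third band is the multiplier, 10^2, which is red.

red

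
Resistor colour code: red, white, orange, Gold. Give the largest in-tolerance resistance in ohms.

30450 Ω

Red → 2 (first significant figure)
White → 9 (second significant figure)
Orange → ×10^3 multiplier
Gold → ±5% tolerance
29 × 1000 = 29000 Ω
Largest = 29000 × (1 + 5/100) = 30450 Ω.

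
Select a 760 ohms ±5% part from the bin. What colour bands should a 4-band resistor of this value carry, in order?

violet, blue, brown, gold

760 Ω = 76 × 10^1.
7 → violet
6 → blue
Multiplier 10^1 → brown.
±5% tolerance → gold.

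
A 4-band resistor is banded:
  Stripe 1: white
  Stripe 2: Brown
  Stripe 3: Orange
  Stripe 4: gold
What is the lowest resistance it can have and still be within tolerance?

White → 9 (first significant figure)
Brown → 1 (second significant figure)
Orange → ×10^3 multiplier
Gold → ±5% tolerance
91 × 1000 = 91000 Ω
Lowest = 91000 × (1 − 5/100) = 86450 Ω.

86450 Ω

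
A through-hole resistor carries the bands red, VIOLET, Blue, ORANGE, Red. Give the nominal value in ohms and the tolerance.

Red → 2 (first significant figure)
Violet → 7 (second significant figure)
Blue → 6 (third significant figure)
Orange → ×10^3 multiplier
Red → ±2% tolerance
276 × 1000 = 276000 Ω

276000 Ω ±2%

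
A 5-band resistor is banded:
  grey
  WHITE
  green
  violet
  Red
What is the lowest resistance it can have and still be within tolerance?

8771000000 Ω

Grey → 8 (first significant figure)
White → 9 (second significant figure)
Green → 5 (third significant figure)
Violet → ×10^7 multiplier
Red → ±2% tolerance
895 × 10000000 = 8950000000 Ω
Lowest = 8950000000 × (1 − 2/100) = 8771000000 Ω.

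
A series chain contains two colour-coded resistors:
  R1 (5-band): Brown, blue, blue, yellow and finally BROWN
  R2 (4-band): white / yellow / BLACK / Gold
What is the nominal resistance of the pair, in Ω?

1660094 Ω

R1: brown, blue, blue → 166; yellow ×10^4 → 1660000 Ω.
R2: white, yellow → 94; black ×1 → 94 Ω.
Series: 1660000 + 94 = 1660094 Ω.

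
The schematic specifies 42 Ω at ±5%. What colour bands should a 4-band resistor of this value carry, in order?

42 Ω = 42 × 10^0.
4 → yellow
2 → red
Multiplier 10^0 → black.
±5% tolerance → gold.

yellow, red, black, gold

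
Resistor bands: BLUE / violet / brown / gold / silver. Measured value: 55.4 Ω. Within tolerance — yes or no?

Blue → 6 (first significant figure)
Violet → 7 (second significant figure)
Brown → 1 (third significant figure)
Gold → ×0.1 multiplier
Silver → ±10% tolerance
671 × 0.1 = 67.1 Ω
Allowed range: 60.39 Ω to 73.81 Ω.
55.4 Ω lies outside that range.

no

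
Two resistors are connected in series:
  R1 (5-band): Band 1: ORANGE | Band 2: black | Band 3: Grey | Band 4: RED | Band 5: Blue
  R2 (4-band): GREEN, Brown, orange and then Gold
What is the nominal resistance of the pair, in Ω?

R1: orange, black, grey → 308; red ×10^2 → 30800 Ω.
R2: green, brown → 51; orange ×10^3 → 51000 Ω.
Series: 30800 + 51000 = 81800 Ω.

81800 Ω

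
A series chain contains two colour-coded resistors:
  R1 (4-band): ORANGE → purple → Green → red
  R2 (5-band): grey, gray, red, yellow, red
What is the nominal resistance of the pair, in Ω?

R1: orange, violet → 37; green ×10^5 → 3700000 Ω.
R2: grey, grey, red → 882; yellow ×10^4 → 8820000 Ω.
Series: 3700000 + 8820000 = 12520000 Ω.

12520000 Ω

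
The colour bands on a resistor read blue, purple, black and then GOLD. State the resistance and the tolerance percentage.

Blue → 6 (first significant figure)
Violet → 7 (second significant figure)
Black → ×1 multiplier
Gold → ±5% tolerance
67 × 1 = 67 Ω

67 Ω ±5%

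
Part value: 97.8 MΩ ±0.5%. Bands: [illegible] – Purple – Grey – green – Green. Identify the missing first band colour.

white

97800000 Ω = 978 × 10^5.
The first band gives digit 9 of the significand, and 9 is white.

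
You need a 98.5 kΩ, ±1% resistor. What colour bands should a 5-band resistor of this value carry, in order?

98500 Ω = 985 × 10^2.
9 → white
8 → grey
5 → green
Multiplier 10^2 → red.
±1% tolerance → brown.

white, grey, green, red, brown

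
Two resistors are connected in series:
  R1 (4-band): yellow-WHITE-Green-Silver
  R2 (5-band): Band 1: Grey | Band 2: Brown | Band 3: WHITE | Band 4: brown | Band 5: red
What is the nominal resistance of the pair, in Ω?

4908190 Ω

R1: yellow, white → 49; green ×10^5 → 4900000 Ω.
R2: grey, brown, white → 819; brown ×10 → 8190 Ω.
Series: 4900000 + 8190 = 4908190 Ω.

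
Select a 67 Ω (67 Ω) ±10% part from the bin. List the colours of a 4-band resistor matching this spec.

blue, violet, black, silver

67 Ω = 67 × 10^0.
6 → blue
7 → violet
Multiplier 10^0 → black.
±10% tolerance → silver.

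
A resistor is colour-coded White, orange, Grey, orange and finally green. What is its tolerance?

The last band, green, is the tolerance band.
Green corresponds to ±0.5%.

±0.5%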